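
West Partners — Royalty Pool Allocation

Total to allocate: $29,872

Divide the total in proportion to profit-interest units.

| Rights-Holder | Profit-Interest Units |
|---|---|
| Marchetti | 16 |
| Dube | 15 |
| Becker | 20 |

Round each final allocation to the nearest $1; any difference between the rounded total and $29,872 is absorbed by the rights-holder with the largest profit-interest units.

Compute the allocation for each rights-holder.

Marchetti: $9,372 · Dube: $8,786 · Becker: $11,714

Sum of profit-interest units: 51.
Pro-rata amounts: Marchetti 16/51 × $29,872 = 9,371.61; Dube 15/51 × $29,872 = 8,785.88; Becker 20/51 × $29,872 = 11,714.51.
At nearest $1: Marchetti $9,372; Dube $8,786; Becker $11,715. Sum = $29,873.
Difference $29,872 − $29,873 = −$1 applied to largest profit-interest units (Becker): Becker becomes $11,714.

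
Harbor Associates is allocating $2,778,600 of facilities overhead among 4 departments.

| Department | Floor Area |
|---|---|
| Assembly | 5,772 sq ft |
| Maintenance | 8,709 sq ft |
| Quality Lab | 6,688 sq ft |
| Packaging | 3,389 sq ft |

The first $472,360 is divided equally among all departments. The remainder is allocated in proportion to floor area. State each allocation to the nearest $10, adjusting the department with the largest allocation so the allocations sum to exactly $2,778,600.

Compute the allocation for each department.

First tranche $472,360 split equally: $118,090 each.
Remainder $2,306,240 by floor area (total 24,558): Assembly 542,048.10 → $542,050; Maintenance 817,861.56 → $817,860; Quality Lab 628,069.60 → $628,070; Packaging 318,260.74 → $318,260.
Totals: Assembly $118,090 + $542,050 = $660,140; Maintenance $118,090 + $817,860 = $935,950; Quality Lab $118,090 + $628,070 = $746,160; Packaging $118,090 + $318,260 = $436,350.

Assembly: $660,140 | Maintenance: $935,950 | Quality Lab: $746,160 | Packaging: $436,350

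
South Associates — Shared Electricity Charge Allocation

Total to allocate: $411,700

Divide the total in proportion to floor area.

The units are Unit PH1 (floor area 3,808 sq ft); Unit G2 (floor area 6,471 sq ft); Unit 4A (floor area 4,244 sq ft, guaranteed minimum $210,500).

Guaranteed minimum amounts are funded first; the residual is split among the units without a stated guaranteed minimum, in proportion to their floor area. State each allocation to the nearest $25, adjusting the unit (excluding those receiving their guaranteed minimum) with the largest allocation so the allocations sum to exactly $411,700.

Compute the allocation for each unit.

Unit PH1: $74,525 · Unit G2: $126,675 · Unit 4A: $210,500

Fund the minimums — Unit 4A $210,500. Residual $201,200.
Residual split over remaining floor area 10,279: Unit PH1 74,537.37 → $74,525; Unit G2 126,662.63 → $126,675.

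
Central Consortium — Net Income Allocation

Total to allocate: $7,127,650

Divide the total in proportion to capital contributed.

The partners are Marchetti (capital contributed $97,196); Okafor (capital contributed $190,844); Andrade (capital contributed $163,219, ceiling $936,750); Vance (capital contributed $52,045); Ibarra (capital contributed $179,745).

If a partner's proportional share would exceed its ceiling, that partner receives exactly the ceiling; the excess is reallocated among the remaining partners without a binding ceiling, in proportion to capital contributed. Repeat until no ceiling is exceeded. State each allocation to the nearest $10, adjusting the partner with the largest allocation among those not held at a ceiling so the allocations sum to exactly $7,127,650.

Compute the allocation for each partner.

Combined capital contributed = 683,049.
Unconstrained shares: Marchetti 1,014,245.05; Okafor 1,991,466.55; Andrade 1,703,198.31; Vance 543,092.14; Ibarra 1,875,647.94.
Capped: Andrade ($936,750); balance $6,190,900 reallocated over remaining capital contributed 519,830.
Redistributed shares: Marchetti 1,157,552.89 → $1,157,550; Okafor 2,272,850.97 → $2,272,850; Vance 619,828.39 → $619,830; Ibarra 2,140,667.76 → $2,140,670.

Marchetti: $1,157,550 · Okafor: $2,272,850 · Andrade: $936,750 · Vance: $619,830 · Ibarra: $2,140,670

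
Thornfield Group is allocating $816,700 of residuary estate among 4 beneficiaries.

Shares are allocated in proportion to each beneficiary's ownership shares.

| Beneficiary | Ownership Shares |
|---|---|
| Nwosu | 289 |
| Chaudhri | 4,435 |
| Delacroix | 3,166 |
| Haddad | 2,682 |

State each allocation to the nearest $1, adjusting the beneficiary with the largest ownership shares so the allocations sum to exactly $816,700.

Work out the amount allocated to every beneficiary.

Ownership shares total: 289 + 4,435 + 3,166 + 2,682 = 10,572.
Pro-rata amounts: Nwosu 22,325.61; Chaudhri 342,609.20; Delacroix 244,577.39; Haddad 207,187.80.
After rounding ($1): Nwosu $22,326; Chaudhri $342,609; Delacroix $244,577; Haddad $207,188. Sum = $816,700.
Rounded total matches; no reconciliation needed.

Nwosu: $22,326 · Chaudhri: $342,609 · Delacroix: $244,577 · Haddad: $207,188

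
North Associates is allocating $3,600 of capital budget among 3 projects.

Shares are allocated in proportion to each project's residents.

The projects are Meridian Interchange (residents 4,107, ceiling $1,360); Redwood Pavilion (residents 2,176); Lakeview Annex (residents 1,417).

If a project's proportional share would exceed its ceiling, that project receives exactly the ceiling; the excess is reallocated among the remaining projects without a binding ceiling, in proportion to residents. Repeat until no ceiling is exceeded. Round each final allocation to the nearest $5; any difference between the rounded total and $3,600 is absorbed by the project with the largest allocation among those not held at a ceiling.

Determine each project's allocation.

Combined residents = 7,700.
Pro-rata shares before constraints: Meridian Interchange 1,920.16; Redwood Pavilion 1,017.35; Lakeview Annex 662.49.
Cap binds for Meridian Interchange ($1,360); remaining pool $2,240 reallocated over remaining residents 3,593.
Remaining shares: Redwood Pavilion 1,356.59 → $1,355; Lakeview Annex 883.41 → $885.

Meridian Interchange: $1,360 | Redwood Pavilion: $1,355 | Lakeview Annex: $885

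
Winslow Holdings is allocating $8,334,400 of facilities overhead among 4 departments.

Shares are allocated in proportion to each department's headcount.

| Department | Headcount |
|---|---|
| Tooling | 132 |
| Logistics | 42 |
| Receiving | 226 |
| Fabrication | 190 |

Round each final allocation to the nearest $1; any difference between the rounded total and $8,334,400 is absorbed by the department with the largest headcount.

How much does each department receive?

Headcount total: 590.
Proportional shares: Tooling 132/590 × $8,334,400 = 1,864,645.42; Logistics 42/590 × $8,334,400 = 593,296.27; Receiving 226/590 × $8,334,400 = 3,192,498.98; Fabrication 190/590 × $8,334,400 = 2,683,959.32.
Rounded to nearest $1: Tooling $1,864,645; Logistics $593,296; Receiving $3,192,499; Fabrication $2,683,959. Sum = $8,334,399.
Difference $8,334,400 − $8,334,399 = +$1 applied to largest headcount (Receiving): Receiving becomes $3,192,500.

Tooling: $1,864,645; Logistics: $593,296; Receiving: $3,192,500; Fabrication: $2,683,959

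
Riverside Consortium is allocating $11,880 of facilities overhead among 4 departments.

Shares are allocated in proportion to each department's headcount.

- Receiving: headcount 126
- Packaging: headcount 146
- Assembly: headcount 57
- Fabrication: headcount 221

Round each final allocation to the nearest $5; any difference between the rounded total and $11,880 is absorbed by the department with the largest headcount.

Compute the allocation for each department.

Total headcount = 126 + 146 + 57 + 221 = 550.
Unrounded shares: Receiving 2,721.60; Packaging 3,153.60; Assembly 1,231.20; Fabrication 4,773.60.
At nearest $5: Receiving $2,720; Packaging $3,155; Assembly $1,230; Fabrication $4,775. Sum = $11,880.
No rounding difference to absorb.

Receiving: $2,720 | Packaging: $3,155 | Assembly: $1,230 | Fabrication: $4,775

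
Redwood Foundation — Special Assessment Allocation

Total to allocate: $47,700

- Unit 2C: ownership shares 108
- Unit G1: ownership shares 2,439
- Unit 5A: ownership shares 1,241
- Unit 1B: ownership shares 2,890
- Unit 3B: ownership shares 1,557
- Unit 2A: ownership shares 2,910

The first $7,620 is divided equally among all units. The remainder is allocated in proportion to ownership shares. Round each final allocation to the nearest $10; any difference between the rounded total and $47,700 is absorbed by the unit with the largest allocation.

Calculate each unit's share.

$7,620 shared equally gives $1,270 per unit.
Remainder $40,080 by ownership shares (total 11,145): Unit 2C 388.39 → $390; Unit G1 8,771.21 → $8,770; Unit 5A 4,462.92 → $4,460; Unit 1B 10,393.11 → $10,390; Unit 3B 5,599.33 → $5,600; Unit 2A 10,465.03 → $10,470.
Totals: Unit 2C $1,270 + $390 = $1,660; Unit G1 $1,270 + $8,770 = $10,040; Unit 5A $1,270 + $4,460 = $5,730; Unit 1B $1,270 + $10,390 = $11,660; Unit 3B $1,270 + $5,600 = $6,870; Unit 2A $1,270 + $10,470 = $11,740.

Unit 2C: $1,660 · Unit G1: $10,040 · Unit 5A: $5,730 · Unit 1B: $11,660 · Unit 3B: $6,870 · Unit 2A: $11,740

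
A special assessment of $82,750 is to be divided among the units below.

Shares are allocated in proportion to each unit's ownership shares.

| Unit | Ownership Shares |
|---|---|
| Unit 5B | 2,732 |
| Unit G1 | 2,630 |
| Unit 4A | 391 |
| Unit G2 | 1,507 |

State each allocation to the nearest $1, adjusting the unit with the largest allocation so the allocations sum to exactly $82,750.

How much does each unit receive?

Sum of ownership shares: 7,260.
Proportional shares: Unit 5B 2,732/7,260 × $82,750 = 31,139.53; Unit G1 2,630/7,260 × $82,750 = 29,976.93; Unit 4A 391/7,260 × $82,750 = 4,456.65; Unit G2 1,507/7,260 × $82,750 = 17,176.89.
At nearest $1: Unit 5B $31,140; Unit G1 $29,977; Unit 4A $4,457; Unit G2 $17,177. Sum = $82,751.
Difference $82,750 − $82,751 = −$1 applied to largest allocation (Unit 5B): Unit 5B becomes $31,139.

Unit 5B: $31,139 | Unit G1: $29,977 | Unit 4A: $4,457 | Unit G2: $17,177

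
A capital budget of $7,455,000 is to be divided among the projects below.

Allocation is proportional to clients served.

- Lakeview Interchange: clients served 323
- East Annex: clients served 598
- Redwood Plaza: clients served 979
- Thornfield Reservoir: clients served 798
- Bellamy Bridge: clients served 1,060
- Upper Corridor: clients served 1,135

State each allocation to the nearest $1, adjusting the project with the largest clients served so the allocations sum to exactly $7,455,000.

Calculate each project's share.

Sum of clients served: 4,893.
Proportional shares: Lakeview Interchange 323/4,893 × $7,455,000 = 492,124.46; East Annex 598/4,893 × $7,455,000 = 911,115.88; Redwood Plaza 979/4,893 × $7,455,000 = 1,491,609.44; Thornfield Reservoir 798/4,893 × $7,455,000 = 1,215,836.91; Bellamy Bridge 1,060/4,893 × $7,455,000 = 1,615,021.46; Upper Corridor 1,135/4,893 × $7,455,000 = 1,729,291.85.
At nearest $1: Lakeview Interchange $492,124; East Annex $911,116; Redwood Plaza $1,491,609; Thornfield Reservoir $1,215,837; Bellamy Bridge $1,615,021; Upper Corridor $1,729,292. Sum = $7,454,999.
Difference $7,455,000 − $7,454,999 = +$1 applied to largest clients served (Upper Corridor): Upper Corridor becomes $1,729,293.

Lakeview Interchange: $492,124; East Annex: $911,116; Redwood Plaza: $1,491,609; Thornfield Reservoir: $1,215,837; Bellamy Bridge: $1,615,021; Upper Corridor: $1,729,293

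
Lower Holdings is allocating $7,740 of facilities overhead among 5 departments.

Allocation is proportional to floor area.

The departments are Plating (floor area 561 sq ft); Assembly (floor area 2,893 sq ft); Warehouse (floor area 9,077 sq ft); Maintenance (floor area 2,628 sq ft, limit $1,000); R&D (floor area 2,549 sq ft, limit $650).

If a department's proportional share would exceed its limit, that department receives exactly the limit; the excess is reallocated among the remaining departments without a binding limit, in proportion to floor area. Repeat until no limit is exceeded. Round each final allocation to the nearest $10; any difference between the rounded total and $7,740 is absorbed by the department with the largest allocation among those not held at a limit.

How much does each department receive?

Plating: $270; Assembly: $1,410; Warehouse: $4,410; Maintenance: $1,000; R&D: $650

Combined floor area = 17,708.
Unconstrained shares: Plating 245.21; Assembly 1,264.50; Warehouse 3,967.47; Maintenance 1,148.67; R&D 1,114.14.
Cap binds for Maintenance ($1,000), R&D ($650); remaining pool $6,090 reallocated over remaining floor area 12,531.
Shares after redistribution: Plating 272.64 → $270; Assembly 1,405.98 → $1,410; Warehouse 4,411.37 → $4,410.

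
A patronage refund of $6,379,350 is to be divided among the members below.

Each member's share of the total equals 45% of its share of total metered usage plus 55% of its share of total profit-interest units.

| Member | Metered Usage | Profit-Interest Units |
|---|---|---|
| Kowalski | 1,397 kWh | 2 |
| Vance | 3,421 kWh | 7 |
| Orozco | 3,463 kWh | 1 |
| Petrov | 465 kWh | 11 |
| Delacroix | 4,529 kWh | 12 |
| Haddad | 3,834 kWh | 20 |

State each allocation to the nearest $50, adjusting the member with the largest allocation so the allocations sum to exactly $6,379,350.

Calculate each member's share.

Metered usage total 17,109; profit-interest units total 53.
Composite weights (45% metered usage + 55% profit-interest units): Kowalski 0.0575; Vance 0.1626; Orozco 0.1015; Petrov 0.1264; Delacroix 0.2436; Haddad 0.3084.
Proportional shares: Kowalski 366,803.29; Vance 1,037,412.88; Orozco 647,255.22; Petrov 806,230.86; Delacroix 1,554,327.46; Haddad 1,967,320.30.
At nearest $50: Kowalski $366,800; Vance $1,037,400; Orozco $647,250; Petrov $806,250; Delacroix $1,554,350; Haddad $1,967,300. Sum = $6,379,350.
Sum already equals the total — no adjustment.

Kowalski: $366,800 | Vance: $1,037,400 | Orozco: $647,250 | Petrov: $806,250 | Delacroix: $1,554,350 | Haddad: $1,967,300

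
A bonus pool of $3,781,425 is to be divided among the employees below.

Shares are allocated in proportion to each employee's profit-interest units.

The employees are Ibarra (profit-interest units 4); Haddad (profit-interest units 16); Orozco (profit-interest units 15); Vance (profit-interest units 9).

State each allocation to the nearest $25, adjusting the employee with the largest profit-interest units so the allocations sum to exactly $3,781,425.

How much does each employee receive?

Profit-interest units total: 44.
Raw shares: Ibarra 4/44 × $3,781,425 = 343,765.91; Haddad 16/44 × $3,781,425 = 1,375,063.64; Orozco 15/44 × $3,781,425 = 1,289,122.16; Vance 9/44 × $3,781,425 = 773,473.30.
After rounding ($25): Ibarra $343,775; Haddad $1,375,075; Orozco $1,289,125; Vance $773,475. Sum = $3,781,450.
Difference $3,781,425 − $3,781,450 = −$25 applied to largest profit-interest units (Haddad): Haddad becomes $1,375,050.

Ibarra: $343,775 | Haddad: $1,375,050 | Orozco: $1,289,125 | Vance: $773,475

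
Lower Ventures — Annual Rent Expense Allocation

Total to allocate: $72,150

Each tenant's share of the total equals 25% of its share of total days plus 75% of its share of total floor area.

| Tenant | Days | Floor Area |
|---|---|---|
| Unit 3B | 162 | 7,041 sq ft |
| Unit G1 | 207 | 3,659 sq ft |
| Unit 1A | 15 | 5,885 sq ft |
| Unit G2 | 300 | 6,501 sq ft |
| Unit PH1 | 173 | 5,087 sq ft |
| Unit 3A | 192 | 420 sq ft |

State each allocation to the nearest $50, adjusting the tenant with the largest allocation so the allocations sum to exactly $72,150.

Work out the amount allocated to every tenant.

Unit 3B: $16,100 | Unit G1: $10,500 | Unit 1A: $11,400 | Unit G2: $17,450 | Unit PH1: $12,600 | Unit 3A: $4,100

Totals — days 1,049, floor area 28,593.
Composite weights (25% days + 75% floor area): Unit 3B 0.2233; Unit G1 0.1453; Unit 1A 0.1579; Unit G2 0.2420; Unit PH1 0.1747; Unit 3A 0.0568.
Raw shares: Unit 3B 16,110.73; Unit G1 10,484.04; Unit 1A 11,395.34; Unit G2 17,461.68; Unit PH1 12,601.92; Unit 3A 4,096.28.
Rounded to nearest $50: Unit 3B $16,100; Unit G1 $10,500; Unit 1A $11,400; Unit G2 $17,450; Unit PH1 $12,600; Unit 3A $4,100. Sum = $72,150.
Sum already equals the total — no adjustment.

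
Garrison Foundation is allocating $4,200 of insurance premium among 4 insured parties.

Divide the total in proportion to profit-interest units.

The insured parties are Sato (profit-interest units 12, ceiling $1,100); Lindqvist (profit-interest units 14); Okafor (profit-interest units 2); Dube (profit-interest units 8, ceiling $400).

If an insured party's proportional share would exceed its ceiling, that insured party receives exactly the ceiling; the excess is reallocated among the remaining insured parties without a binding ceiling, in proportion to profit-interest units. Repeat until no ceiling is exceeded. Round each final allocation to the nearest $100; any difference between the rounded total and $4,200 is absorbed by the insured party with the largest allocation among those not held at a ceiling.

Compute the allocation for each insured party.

Sato: $1,100; Lindqvist: $2,400; Okafor: $300; Dube: $400

Total profit-interest units = 36.
Proportional shares (ignoring caps): Sato 1,400.00; Lindqvist 1,633.33; Okafor 233.33; Dube 933.33.
Capped: Sato ($1,100), Dube ($400); remaining pool $2,700 reallocated over remaining profit-interest units 16.
Redistributed shares: Lindqvist 2,362.50 → $2,400; Okafor 337.50 → $300.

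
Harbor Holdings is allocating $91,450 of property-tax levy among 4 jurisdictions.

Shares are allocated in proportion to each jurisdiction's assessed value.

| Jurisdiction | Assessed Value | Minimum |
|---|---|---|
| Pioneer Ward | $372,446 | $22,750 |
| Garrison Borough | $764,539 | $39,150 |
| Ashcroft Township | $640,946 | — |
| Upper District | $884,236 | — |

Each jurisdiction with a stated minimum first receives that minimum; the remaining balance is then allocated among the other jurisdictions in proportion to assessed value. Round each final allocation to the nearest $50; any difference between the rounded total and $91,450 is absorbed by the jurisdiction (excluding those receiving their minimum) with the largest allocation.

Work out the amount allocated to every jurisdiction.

Pioneer Ward: $22,750 · Garrison Borough: $39,150 · Ashcroft Township: $12,400 · Upper District: $17,150

Fund the minimums — Pioneer Ward $22,750; Garrison Borough $39,150. Remaining pool $29,550.
Remaining pool split over remaining assessed value 1,525,182: Ashcroft Township 12,418.16 → $12,400; Upper District 17,131.84 → $17,150.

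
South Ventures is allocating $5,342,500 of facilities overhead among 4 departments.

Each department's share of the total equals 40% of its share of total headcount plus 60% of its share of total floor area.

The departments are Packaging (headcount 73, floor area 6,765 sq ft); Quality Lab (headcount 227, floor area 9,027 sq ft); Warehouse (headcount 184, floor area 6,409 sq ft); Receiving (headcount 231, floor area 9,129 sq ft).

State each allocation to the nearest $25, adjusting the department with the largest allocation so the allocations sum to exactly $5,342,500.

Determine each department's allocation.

Headcount total 715; floor area total 31,330.
Composite weights (40% headcount + 60% floor area): Packaging 0.1704; Quality Lab 0.2999; Warehouse 0.2257; Receiving 0.3041.
Pro-rata amounts: Packaging 910,337.94; Quality Lab 1,602,049.30; Warehouse 1,205,672.17; Receiving 1,624,440.58.
After rounding ($25): Packaging $910,350; Quality Lab $1,602,050; Warehouse $1,205,675; Receiving $1,624,450. Sum = $5,342,525.
Difference $5,342,500 − $5,342,525 = −$25 applied to largest allocation (Receiving): Receiving becomes $1,624,425.

Packaging: $910,350 · Quality Lab: $1,602,050 · Warehouse: $1,205,675 · Receiving: $1,624,425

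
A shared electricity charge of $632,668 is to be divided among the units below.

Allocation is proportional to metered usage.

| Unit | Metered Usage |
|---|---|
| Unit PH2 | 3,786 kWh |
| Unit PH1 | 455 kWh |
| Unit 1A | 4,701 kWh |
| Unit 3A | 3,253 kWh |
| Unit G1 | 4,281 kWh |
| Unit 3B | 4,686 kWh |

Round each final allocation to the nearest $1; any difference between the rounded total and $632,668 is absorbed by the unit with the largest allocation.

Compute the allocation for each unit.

Metered usage total: 21,162.
Pro-rata amounts: Unit PH2 3,786/21,162 × $632,668 = 113,187.84; Unit PH1 455/21,162 × $632,668 = 13,602.87; Unit 1A 4,701/21,162 × $632,668 = 140,543.06; Unit 3A 3,253/21,162 × $632,668 = 97,253.05; Unit G1 4,281/21,162 × $632,668 = 127,986.57; Unit 3B 4,686/21,162 × $632,668 = 140,094.62.
Rounded to nearest $1: Unit PH2 $113,188; Unit PH1 $13,603; Unit 1A $140,543; Unit 3A $97,253; Unit G1 $127,987; Unit 3B $140,095. Sum = $632,669.
Difference $632,668 − $632,669 = −$1 applied to largest allocation (Unit 1A): Unit 1A becomes $140,542.

Unit PH2: $113,188; Unit PH1: $13,603; Unit 1A: $140,542; Unit 3A: $97,253; Unit G1: $127,987; Unit 3B: $140,095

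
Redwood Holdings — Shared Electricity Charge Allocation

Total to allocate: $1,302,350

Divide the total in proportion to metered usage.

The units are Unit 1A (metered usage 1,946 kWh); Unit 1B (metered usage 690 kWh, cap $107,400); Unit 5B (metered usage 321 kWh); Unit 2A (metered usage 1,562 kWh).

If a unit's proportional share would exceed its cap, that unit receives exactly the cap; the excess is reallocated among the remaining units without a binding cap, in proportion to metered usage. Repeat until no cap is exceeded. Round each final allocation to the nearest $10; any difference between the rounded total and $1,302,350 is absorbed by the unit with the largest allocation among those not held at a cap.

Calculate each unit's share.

Sum of metered usage: 4,519.
Pro-rata shares before constraints: Unit 1A 560,826.09; Unit 1B 198,854.06; Unit 5B 92,510.37; Unit 2A 450,159.48.
Cap binds for Unit 1B ($107,400); remaining pool $1,194,950 reallocated over remaining metered usage 3,829.
Shares after redistribution: Unit 1A 607,305.48 → $607,310; Unit 5B 100,177.32 → $100,180; Unit 2A 487,467.20 → $487,470.
Rounding difference −$10 applied to Unit 1A → $607,300.

Unit 1A: $607,300; Unit 1B: $107,400; Unit 5B: $100,180; Unit 2A: $487,470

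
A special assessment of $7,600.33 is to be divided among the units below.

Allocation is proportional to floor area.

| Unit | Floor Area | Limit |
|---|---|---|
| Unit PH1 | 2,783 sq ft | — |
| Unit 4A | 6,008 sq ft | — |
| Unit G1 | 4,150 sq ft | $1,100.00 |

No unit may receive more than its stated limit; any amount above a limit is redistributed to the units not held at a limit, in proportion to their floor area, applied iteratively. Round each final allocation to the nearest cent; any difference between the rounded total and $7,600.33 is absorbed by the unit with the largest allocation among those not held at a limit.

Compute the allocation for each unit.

Total floor area = 12,941.
Proportional shares (ignoring caps): Unit PH1 1,634.4733; Unit 4A 3,528.5359; Unit G1 2,437.3209.
Cap binds for Unit G1 ($1,100.00); residual $6,500.33 reallocated over remaining floor area 8,791.
Shares after redistribution: Unit PH1 2,057.8340 → $2,057.83; Unit 4A 4,442.4960 → $4,442.50.

Unit PH1: $2,057.83 · Unit 4A: $4,442.50 · Unit G1: $1,100.00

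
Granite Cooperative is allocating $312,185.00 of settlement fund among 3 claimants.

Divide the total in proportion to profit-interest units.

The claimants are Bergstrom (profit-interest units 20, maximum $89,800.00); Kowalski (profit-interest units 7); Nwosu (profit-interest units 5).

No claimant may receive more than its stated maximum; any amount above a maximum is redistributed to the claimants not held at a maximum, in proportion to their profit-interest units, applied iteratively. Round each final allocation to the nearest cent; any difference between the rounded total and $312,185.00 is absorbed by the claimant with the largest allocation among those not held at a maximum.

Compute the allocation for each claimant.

Bergstrom: $89,800.00; Kowalski: $129,724.58; Nwosu: $92,660.42

Total profit-interest units = 32.
Pro-rata shares before constraints: Bergstrom 195,115.6250; Kowalski 68,290.4688; Nwosu 48,778.9062.
Capped: Bergstrom ($89,800.00); residual $222,385.00 reallocated over remaining profit-interest units 12.
Shares after redistribution: Kowalski 129,724.5833 → $129,724.58; Nwosu 92,660.4167 → $92,660.42.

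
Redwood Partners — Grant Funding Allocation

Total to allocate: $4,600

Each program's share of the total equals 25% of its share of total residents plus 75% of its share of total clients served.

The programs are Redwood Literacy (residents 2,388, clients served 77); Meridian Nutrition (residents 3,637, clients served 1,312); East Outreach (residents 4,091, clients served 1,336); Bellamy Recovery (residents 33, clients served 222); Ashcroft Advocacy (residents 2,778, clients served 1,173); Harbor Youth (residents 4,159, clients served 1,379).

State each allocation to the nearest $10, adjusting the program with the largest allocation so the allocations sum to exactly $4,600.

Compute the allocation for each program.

Residents total 17,086; clients served total 5,499.
Composite weights (25% residents + 75% clients served): Redwood Literacy 0.0454; Meridian Nutrition 0.2322; East Outreach 0.2421; Bellamy Recovery 0.0308; Ashcroft Advocacy 0.2006; Harbor Youth 0.2489.
Proportional shares: Redwood Literacy 209.04; Meridian Nutrition 1,067.93; East Outreach 1,113.54; Bellamy Recovery 141.50; Ashcroft Advocacy 922.90; Harbor Youth 1,145.09.
At nearest $10: Redwood Literacy $210; Meridian Nutrition $1,070; East Outreach $1,110; Bellamy Recovery $140; Ashcroft Advocacy $920; Harbor Youth $1,150. Sum = $4,600.
Sum already equals the total — no adjustment.

Redwood Literacy: $210; Meridian Nutrition: $1,070; East Outreach: $1,110; Bellamy Recovery: $140; Ashcroft Advocacy: $920; Harbor Youth: $1,150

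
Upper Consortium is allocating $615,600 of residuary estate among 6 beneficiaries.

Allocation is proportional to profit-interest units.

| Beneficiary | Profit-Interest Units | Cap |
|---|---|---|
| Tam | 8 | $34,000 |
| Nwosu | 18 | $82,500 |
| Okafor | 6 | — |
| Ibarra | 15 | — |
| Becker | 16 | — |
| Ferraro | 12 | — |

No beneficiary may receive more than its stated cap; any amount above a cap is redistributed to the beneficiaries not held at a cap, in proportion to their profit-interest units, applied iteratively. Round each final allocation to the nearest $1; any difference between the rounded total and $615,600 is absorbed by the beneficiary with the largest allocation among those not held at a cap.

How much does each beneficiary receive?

Tam: $34,000; Nwosu: $82,500; Okafor: $61,114; Ibarra: $152,786; Becker: $162,971; Ferraro: $122,229

Sum of profit-interest units: 75.
Pro-rata shares before constraints: Tam 65,664.00; Nwosu 147,744.00; Okafor 49,248.00; Ibarra 123,120.00; Becker 131,328.00; Ferraro 98,496.00.
Held at cap: Tam ($34,000), Nwosu ($82,500); residual $499,100 reallocated over remaining profit-interest units 49.
Shares after redistribution: Okafor 61,114.29 → $61,114; Ibarra 152,785.71 → $152,786; Becker 162,971.43 → $162,971; Ferraro 122,228.57 → $122,229.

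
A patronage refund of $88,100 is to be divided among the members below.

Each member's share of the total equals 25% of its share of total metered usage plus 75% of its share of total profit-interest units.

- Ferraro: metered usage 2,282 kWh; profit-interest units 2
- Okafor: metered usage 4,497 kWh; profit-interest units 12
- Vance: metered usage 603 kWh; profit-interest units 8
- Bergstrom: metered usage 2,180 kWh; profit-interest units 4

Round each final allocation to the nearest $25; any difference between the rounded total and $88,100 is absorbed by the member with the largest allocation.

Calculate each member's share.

Ferraro: $10,350 · Okafor: $40,850 · Vance: $21,725 · Bergstrom: $15,175

Metered usage total 9,562; profit-interest units total 26.
Combined weights (25% metered usage + 75% profit-interest units): Ferraro 0.1174; Okafor 0.4637; Vance 0.2465; Bergstrom 0.1724.
Proportional shares: Ferraro 10,339.02; Okafor 40,854.49; Vance 21,719.71; Bergstrom 15,186.77.
Rounded to nearest $25: Ferraro $10,350; Okafor $40,850; Vance $21,725; Bergstrom $15,175. Sum = $88,100.
Rounded total matches; no reconciliation needed.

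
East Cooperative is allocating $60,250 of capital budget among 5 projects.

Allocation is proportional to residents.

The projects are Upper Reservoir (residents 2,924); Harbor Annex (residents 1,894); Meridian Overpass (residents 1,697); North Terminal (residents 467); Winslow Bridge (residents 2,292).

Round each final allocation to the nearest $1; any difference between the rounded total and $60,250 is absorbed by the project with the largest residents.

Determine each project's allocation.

Upper Reservoir: $18,996 · Harbor Annex: $12,305 · Meridian Overpass: $11,025 · North Terminal: $3,034 · Winslow Bridge: $14,890

Residents total: 2,924 + 1,894 + 1,697 + 467 + 2,292 = 9,274.
Proportional shares: Upper Reservoir 18,996.23; Harbor Annex 12,304.67; Meridian Overpass 11,024.83; North Terminal 3,033.94; Winslow Bridge 14,890.34.
Rounded to nearest $1: Upper Reservoir $18,996; Harbor Annex $12,305; Meridian Overpass $11,025; North Terminal $3,034; Winslow Bridge $14,890. Sum = $60,250.
Rounded total matches; no reconciliation needed.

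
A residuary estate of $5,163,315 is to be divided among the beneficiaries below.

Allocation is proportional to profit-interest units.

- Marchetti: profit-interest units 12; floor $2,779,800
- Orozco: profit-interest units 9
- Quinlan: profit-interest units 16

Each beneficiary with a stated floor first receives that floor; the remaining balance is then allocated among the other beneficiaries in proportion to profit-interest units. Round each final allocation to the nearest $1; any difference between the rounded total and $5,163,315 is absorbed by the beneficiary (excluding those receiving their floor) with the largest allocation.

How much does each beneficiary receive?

Marchetti: $2,779,800 | Orozco: $858,065 | Quinlan: $1,525,450

Fund the minimums — Marchetti $2,779,800. Balance $2,383,515.
Balance split over remaining profit-interest units 25: Orozco 858,065.40 → $858,065; Quinlan 1,525,449.60 → $1,525,450.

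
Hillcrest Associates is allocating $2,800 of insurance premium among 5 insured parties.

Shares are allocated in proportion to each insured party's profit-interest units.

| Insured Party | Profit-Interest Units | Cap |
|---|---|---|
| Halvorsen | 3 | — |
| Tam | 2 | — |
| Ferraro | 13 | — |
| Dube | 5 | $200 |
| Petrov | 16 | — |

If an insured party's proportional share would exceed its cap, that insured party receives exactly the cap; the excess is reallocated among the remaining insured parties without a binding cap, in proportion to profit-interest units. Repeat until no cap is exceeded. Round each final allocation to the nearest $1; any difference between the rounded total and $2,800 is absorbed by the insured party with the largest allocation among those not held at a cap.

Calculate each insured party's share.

Halvorsen: $229 | Tam: $153 | Ferraro: $994 | Dube: $200 | Petrov: $1,224

Profit-interest units total: 39.
Pro-rata shares before constraints: Halvorsen 215.38; Tam 143.59; Ferraro 933.33; Dube 358.97; Petrov 1,148.72.
Cap binds for Dube ($200); remaining pool $2,600 reallocated over remaining profit-interest units 34.
Remaining shares: Halvorsen 229.41 → $229; Tam 152.94 → $153; Ferraro 994.12 → $994; Petrov 1,223.53 → $1,224.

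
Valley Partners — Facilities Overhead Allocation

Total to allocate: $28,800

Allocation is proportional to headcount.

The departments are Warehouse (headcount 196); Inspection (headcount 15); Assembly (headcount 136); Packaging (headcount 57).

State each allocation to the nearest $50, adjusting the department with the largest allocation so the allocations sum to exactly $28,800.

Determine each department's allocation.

Warehouse: $14,000 · Inspection: $1,050 · Assembly: $9,700 · Packaging: $4,050

Combined headcount = 404.
Proportional shares: Warehouse 196/404 × $28,800 = 13,972.28; Inspection 15/404 × $28,800 = 1,069.31; Assembly 136/404 × $28,800 = 9,695.05; Packaging 57/404 × $28,800 = 4,063.37.
After rounding ($50): Warehouse $13,950; Inspection $1,050; Assembly $9,700; Packaging $4,050. Sum = $28,750.
Difference $28,800 − $28,750 = +$50 applied to largest allocation (Warehouse): Warehouse becomes $14,000.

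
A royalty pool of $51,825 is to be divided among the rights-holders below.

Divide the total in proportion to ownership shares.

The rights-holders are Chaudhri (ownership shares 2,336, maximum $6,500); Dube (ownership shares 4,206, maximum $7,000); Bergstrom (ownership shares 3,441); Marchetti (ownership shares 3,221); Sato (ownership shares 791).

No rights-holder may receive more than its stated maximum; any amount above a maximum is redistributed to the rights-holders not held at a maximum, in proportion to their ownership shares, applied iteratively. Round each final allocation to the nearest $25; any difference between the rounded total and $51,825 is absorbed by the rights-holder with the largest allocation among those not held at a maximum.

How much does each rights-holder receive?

Chaudhri: $6,500 | Dube: $7,000 | Bergstrom: $17,675 | Marchetti: $16,575 | Sato: $4,075

Ownership shares total: 13,995.
Pro-rata shares before constraints: Chaudhri 8,650.46; Dube 15,575.27; Bergstrom 12,742.40; Marchetti 11,927.71; Sato 2,929.16.
Held at cap: Chaudhri ($6,500), Dube ($7,000); remaining pool $38,325 reallocated over remaining ownership shares 7,453.
Remaining shares: Bergstrom 17,694.39 → $17,700; Marchetti 16,563.11 → $16,575; Sato 4,067.50 → $4,075.
Rounding difference −$25 applied to Bergstrom → $17,675.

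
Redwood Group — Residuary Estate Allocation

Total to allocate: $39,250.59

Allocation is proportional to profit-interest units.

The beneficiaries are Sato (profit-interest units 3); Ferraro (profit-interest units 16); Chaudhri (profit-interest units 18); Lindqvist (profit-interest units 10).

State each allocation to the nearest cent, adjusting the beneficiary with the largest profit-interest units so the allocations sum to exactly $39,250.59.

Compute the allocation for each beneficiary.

Sato: $2,505.36 | Ferraro: $13,361.90 | Chaudhri: $15,032.14 | Lindqvist: $8,351.19

Profit-interest units total: 3 + 16 + 18 + 10 = 47.
Pro-rata amounts: Sato 2,505.3568; Ferraro 13,361.9030; Chaudhri 15,032.1409; Lindqvist 8,351.1894.
At nearest cent: Sato $2,505.36; Ferraro $13,361.90; Chaudhri $15,032.14; Lindqvist $8,351.19. Sum = $39,250.59.
Rounded total matches; no reconciliation needed.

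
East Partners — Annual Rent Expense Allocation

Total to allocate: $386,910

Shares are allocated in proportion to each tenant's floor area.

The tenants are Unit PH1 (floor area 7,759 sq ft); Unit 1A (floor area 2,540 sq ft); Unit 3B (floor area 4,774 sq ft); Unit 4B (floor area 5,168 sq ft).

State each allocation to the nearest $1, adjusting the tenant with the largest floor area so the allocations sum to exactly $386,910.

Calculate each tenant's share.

Combined floor area = 20,241.
Unrounded shares: Unit PH1 7,759/20,241 × $386,910 = 148,314.54; Unit 1A 2,540/20,241 × $386,910 = 48,552.51; Unit 3B 4,774/20,241 × $386,910 = 91,255.78; Unit 4B 5,168/20,241 × $386,910 = 98,787.16.
After rounding ($1): Unit PH1 $148,315; Unit 1A $48,553; Unit 3B $91,256; Unit 4B $98,787. Sum = $386,911.
Difference $386,910 − $386,911 = −$1 applied to largest floor area (Unit PH1): Unit PH1 becomes $148,314.

Unit PH1: $148,314 | Unit 1A: $48,553 | Unit 3B: $91,256 | Unit 4B: $98,787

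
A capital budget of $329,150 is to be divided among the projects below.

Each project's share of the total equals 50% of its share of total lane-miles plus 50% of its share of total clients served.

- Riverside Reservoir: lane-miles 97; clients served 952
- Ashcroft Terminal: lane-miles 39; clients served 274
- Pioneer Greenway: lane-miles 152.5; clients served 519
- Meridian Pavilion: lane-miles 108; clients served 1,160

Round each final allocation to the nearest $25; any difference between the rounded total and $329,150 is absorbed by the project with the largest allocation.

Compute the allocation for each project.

Riverside Reservoir: $94,200 · Ashcroft Terminal: $31,700 · Pioneer Greenway: $92,700 · Meridian Pavilion: $110,550

Lane-miles total 396.5; clients served total 2,905.
Combined weights (50% lane-miles + 50% clients served): Riverside Reservoir 0.2862; Ashcroft Terminal 0.0963; Pioneer Greenway 0.2816; Meridian Pavilion 0.3358.
Unrounded shares: Riverside Reservoir 94,194.74; Ashcroft Terminal 31,710.44; Pioneer Greenway 92,700.63; Meridian Pavilion 110,544.19.
Rounded to nearest $25: Riverside Reservoir $94,200; Ashcroft Terminal $31,700; Pioneer Greenway $92,700; Meridian Pavilion $110,550. Sum = $329,150.
No rounding difference to absorb.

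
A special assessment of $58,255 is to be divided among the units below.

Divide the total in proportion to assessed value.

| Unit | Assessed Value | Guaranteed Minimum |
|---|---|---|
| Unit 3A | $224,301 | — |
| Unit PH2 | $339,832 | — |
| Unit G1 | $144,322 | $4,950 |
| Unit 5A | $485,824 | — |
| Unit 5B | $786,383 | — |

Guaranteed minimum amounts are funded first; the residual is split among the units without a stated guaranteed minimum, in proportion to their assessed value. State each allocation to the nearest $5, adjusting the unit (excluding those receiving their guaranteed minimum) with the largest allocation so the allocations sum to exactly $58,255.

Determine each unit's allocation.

Unit 3A: $6,510; Unit PH2: $9,865; Unit G1: $4,950; Unit 5A: $14,100; Unit 5B: $22,830

Minimums first: Unit G1 $4,950. Remaining pool $53,305.
Remaining pool split over remaining assessed value 1,836,340: Unit 3A 6,510.98 → $6,510; Unit PH2 9,864.59 → $9,865; Unit 5A 14,102.43 → $14,100; Unit 5B 22,827.01 → $22,825.
Rounding difference +$5 applied to Unit 5B → $22,830.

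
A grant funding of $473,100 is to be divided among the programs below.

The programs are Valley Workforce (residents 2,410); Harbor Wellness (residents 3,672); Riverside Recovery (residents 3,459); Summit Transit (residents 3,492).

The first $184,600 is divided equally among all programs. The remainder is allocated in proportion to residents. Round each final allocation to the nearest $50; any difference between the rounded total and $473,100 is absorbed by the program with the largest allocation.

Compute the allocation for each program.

Valley Workforce: $99,500 | Harbor Wellness: $127,450 | Riverside Recovery: $122,700 | Summit Transit: $123,450

Equal tier: $184,600 ÷ 4 = $46,150 apiece.
Remainder $288,500 by residents (total 13,033): Valley Workforce 53,348.04 → $53,350; Harbor Wellness 81,283.82 → $81,300; Riverside Recovery 76,568.83 → $76,550; Summit Transit 77,299.32 → $77,300.
Totals: Valley Workforce $46,150 + $53,350 = $99,500; Harbor Wellness $46,150 + $81,300 = $127,450; Riverside Recovery $46,150 + $76,550 = $122,700; Summit Transit $46,150 + $77,300 = $123,450.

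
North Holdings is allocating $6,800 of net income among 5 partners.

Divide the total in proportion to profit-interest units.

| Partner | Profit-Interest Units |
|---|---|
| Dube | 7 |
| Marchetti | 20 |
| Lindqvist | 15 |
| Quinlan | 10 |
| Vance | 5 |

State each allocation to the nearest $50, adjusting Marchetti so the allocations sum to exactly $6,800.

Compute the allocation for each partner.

Dube: $850; Marchetti: $2,350; Lindqvist: $1,800; Quinlan: $1,200; Vance: $600

Sum of profit-interest units: 57.
Pro-rata amounts: Dube 7/57 × $6,800 = 835.09; Marchetti 20/57 × $6,800 = 2,385.96; Lindqvist 15/57 × $6,800 = 1,789.47; Quinlan 10/57 × $6,800 = 1,192.98; Vance 5/57 × $6,800 = 596.49.
After rounding ($50): Dube $850; Marchetti $2,400; Lindqvist $1,800; Quinlan $1,200; Vance $600. Sum = $6,850.
Difference $6,800 − $6,850 = −$50 applied to Marchetti: Marchetti becomes $2,350.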